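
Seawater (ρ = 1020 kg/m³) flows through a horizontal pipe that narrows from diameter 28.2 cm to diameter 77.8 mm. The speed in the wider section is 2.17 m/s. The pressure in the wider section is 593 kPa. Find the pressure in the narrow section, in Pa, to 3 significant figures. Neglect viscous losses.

Mass conservation (A₁v₁ = A₂v₂) gives v₂ = 2.17 × 625/47.5 = 28.5 m/s.
Along the horizontal streamline, P + ½ρv² is constant.
P₂ = P₁ − ½ρ(v₂² − v₁²) = 593000 − ½·1020·(28.5² − 2.17²) = 593000 − 412000 = 181000 Pa.

181000 Pa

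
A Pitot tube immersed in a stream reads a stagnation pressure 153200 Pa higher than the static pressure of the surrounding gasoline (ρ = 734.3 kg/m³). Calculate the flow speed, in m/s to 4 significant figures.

The dynamic pressure equals the rise in static pressure at the stagnation point: ΔP = ½ρv².
v = √(2ΔP/ρ) = √(2·153200/734.3) = 20.43 m/s.

v = 20.43 m/s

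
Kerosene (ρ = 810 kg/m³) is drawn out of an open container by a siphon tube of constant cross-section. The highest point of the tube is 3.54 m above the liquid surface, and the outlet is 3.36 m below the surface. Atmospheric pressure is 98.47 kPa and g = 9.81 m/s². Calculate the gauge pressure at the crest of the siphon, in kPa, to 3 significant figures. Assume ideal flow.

The outlet speed comes from Torricelli: v = √(2g·3.36) = 8.12 m/s.
Continuity keeps v the same throughout the tube; from surface to crest, P_atm + 0 = P_top + ½ρv² + ρg·h_top.
P_top = 98470 − ½·810·8.12² − 810·9.81·3.54 = 43600 Pa. So P_gauge = P_top − P_atm = -54800 Pa.

P_gauge ≈ -54.8 kPa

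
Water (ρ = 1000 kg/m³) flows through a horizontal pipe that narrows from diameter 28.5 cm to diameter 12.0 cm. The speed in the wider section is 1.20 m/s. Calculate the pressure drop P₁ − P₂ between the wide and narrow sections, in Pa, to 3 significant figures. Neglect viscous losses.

ΔP = 22200 Pa

The volume flow rate is constant, so v₂ = (A₁/A₂)v₁ = (638/113)·1.20 = 6.77 m/s.
The pipe is horizontal, so Bernoulli reduces to P₁ + ½ρv₁² = P₂ + ½ρv₂².
P₁ − P₂ = ½·1000·(6.77² − 1.20²) = ½·1000·44.4 = 22200 Pa.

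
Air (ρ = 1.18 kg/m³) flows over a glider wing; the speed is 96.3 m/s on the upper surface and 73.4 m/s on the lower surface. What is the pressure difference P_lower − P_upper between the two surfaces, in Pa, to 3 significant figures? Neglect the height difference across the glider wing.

The pressure is lower where the speed is higher: ΔP = ½ρ(v_up² − v_low²).
ΔP = ½·1.18·(96.3² − 73.4²) = 2290 Pa.

ΔP ≈ 2290 Pa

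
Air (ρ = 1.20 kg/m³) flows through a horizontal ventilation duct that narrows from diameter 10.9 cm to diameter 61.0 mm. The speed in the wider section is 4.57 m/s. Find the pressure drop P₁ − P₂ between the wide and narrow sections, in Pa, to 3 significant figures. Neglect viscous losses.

ΔP ≈ 115 Pa

Mass conservation (A₁v₁ = A₂v₂) gives v₂ = 4.57 × 93.3/29.2 = 14.6 m/s.
The pipe is horizontal, so Bernoulli reduces to P₁ + ½ρv₁² = P₂ + ½ρv₂².
P₁ − P₂ = ½·1.20·(14.6² − 4.57²) = ½·1.20·192 = 115 Pa.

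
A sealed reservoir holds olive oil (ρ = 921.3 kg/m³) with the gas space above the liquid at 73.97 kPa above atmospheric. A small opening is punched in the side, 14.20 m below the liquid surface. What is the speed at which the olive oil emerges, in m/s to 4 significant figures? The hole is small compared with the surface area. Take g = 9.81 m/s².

Take point 1 at the surface (v₁ ≈ 0) and point 2 at the hole (at atmospheric pressure). Bernoulli: P₁ + ρg h = P_atm + ½ρv₂².
With P₁ − P_atm = 73970 Pa, v₂ = √(2gh + 2ΔP/ρ) = √(2·9.81·14.20 + 2·73970/921.3) = 20.96 m/s.

20.96 m/s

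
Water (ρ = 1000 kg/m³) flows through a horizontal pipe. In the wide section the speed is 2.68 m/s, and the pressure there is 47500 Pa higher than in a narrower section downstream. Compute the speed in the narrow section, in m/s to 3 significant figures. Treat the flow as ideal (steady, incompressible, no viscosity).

10.1 m/s

With h₁ = h₂, rearranging Bernoulli gives v₂ = √(v₁² + 2ΔP/ρ).
v₂ = √(2.68² + 2·47500/1000) = √(7.18 + 95.0) = 10.1 m/s.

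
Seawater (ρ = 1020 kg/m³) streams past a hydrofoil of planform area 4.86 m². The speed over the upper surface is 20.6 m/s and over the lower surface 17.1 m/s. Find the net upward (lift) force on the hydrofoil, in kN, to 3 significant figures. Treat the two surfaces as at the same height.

F ≈ 327 kN

From P + ½ρv² = const at equal height, P_low − P_up = ½ρ(v_up² − v_low²).
ΔP = ½·1020·(20.6² − 17.1²) = 67300 Pa.
Lift = ΔP · A = 67300 × 4.86 = 327000 N.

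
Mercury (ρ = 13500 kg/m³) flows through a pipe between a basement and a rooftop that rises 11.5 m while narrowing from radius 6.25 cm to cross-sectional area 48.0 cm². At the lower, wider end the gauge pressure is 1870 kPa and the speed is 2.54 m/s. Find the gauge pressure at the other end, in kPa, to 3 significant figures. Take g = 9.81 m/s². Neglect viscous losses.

By continuity, v₂ = v₁·A₁/A₂ = 2.54·(123/48.0) = 6.49 m/s.
Energy conservation along the streamline gives P₂ = P₁ − ½ρ(v₂² − v₁²) − ρg(h₂ − h₁).
P₂ = 1870000 + ½·13500·(2.54² − 6.49²) − 13500·9.81·(+11.5) = 1870000 + (-241000) − (1520000) = 106000 Pa.

P₂ ≈ 106 kPa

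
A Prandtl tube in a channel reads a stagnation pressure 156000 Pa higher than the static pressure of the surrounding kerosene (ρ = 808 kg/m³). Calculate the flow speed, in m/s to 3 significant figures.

19.7 m/s

At the stagnation point the flow is brought to rest, so Bernoulli gives P_stag − P_static = ½ρv².
v = √(2ΔP/ρ) = √(2·156000/808) = 19.7 m/s.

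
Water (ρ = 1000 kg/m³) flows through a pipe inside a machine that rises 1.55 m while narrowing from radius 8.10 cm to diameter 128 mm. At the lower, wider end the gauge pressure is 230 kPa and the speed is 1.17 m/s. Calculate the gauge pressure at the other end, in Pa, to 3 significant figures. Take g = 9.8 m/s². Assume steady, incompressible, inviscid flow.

Mass conservation (A₁v₁ = A₂v₂) gives v₂ = 1.17 × 206/129 = 1.87 m/s.
Energy conservation along the streamline gives P₂ = P₁ − ½ρ(v₂² − v₁²) − ρg(h₂ − h₁).
P₂ = 230000 + ½·1000·(1.17² − 1.87²) − 1000·9.8·(+1.55) = 230000 + (-1070) − (15200) = 214000 Pa.

P₂ = 214000 Pa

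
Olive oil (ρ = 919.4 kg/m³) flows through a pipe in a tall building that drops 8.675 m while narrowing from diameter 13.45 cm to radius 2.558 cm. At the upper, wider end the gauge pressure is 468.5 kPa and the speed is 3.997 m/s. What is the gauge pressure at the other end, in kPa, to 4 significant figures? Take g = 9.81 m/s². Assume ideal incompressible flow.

P₂ = 203.2 kPa

By continuity, v₂ = v₁·A₁/A₂ = 3.997·(142.1/20.56) = 27.63 m/s.
Applying Bernoulli between the two ends and solving for P₂: P₂ = P₁ + ½ρ(v₁² − v₂²) − ρgΔh.
P₂ = 468500 + ½·919.4·(3.997² − 27.63²) − 919.4·9.81·(−8.675) = 468500 + (-343500) − (-78240) = 203200 Pa.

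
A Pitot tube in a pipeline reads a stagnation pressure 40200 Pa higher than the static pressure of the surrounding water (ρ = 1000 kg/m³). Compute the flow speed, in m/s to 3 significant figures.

Bernoulli between the free stream and the stagnation point: ½ρv² = P_stag − P_static.
v = √(2ΔP/ρ) = √(2·40200/1000) = 8.97 m/s.

v = 8.97 m/s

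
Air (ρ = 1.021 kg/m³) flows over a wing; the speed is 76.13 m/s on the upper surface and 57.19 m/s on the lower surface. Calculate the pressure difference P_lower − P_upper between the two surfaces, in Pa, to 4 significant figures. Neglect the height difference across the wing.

ΔP = 1289 Pa

With negligible Δh, P + ½ρv² is constant, so P_low − P_up = ½ρ(v_up² − v_low²).
ΔP = ½·1.021·(76.13² − 57.19²) = 1289 Pa.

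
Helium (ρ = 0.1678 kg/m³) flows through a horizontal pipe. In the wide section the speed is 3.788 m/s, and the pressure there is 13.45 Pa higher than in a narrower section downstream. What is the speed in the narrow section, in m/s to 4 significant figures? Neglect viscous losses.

v₂ ≈ 13.22 m/s

Along the level pipe P + ½ρv² is conserved, hence v₂² = v₁² + 2(P₁ − P₂)/ρ.
v₂ = √(3.788² + 2·13.45/0.1678) = √(14.35 + 160.3) = 13.22 m/s.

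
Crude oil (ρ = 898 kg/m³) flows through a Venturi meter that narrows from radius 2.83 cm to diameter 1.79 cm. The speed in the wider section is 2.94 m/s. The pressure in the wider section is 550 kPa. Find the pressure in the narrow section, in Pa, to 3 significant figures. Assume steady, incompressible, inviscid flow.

P₂ ≈ 166000 Pa

By continuity, v₂ = v₁·A₁/A₂ = 2.94·(25.2/2.52) = 29.4 m/s.
Along the horizontal streamline, P + ½ρv² is constant.
P₂ = P₁ − ½ρ(v₂² − v₁²) = 550000 − ½·898·(29.4² − 2.94²) = 550000 − 384000 = 166000 Pa.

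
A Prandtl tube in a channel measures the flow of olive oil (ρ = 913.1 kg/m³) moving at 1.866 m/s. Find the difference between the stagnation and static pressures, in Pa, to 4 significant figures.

The dynamic pressure equals the rise in static pressure at the stagnation point: ΔP = ½ρv².
ΔP = ½·913.1·1.866² = 1590 Pa.

ΔP ≈ 1590 Pa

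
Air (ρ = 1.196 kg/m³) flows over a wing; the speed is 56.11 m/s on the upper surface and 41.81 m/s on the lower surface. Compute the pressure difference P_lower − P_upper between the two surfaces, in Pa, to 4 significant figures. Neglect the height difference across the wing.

The pressure is lower where the speed is higher: ΔP = ½ρ(v_up² − v_low²).
ΔP = ½·1.196·(56.11² − 41.81²) = 837.4 Pa.

ΔP = 837.4 Pa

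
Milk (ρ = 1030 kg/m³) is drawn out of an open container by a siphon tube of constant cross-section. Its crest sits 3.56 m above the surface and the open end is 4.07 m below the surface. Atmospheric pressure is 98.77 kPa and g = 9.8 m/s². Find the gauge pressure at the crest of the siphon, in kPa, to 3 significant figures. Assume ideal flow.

From the surface to the outlet (both open to atmosphere, surface at rest): v = √(2g·h_out) = √(2·9.8·4.07) = 8.93 m/s.
With constant cross-section the crest speed equals v; applying Bernoulli from the surface up to the crest, P_top = P_atm − ½ρv² − ρg·h_top.
P_top = 98770 − ½·1030·8.93² − 1030·9.8·3.56 = 21800 Pa. So P_gauge = P_top − P_atm = -77000 Pa.

P_gauge ≈ -77.0 kPa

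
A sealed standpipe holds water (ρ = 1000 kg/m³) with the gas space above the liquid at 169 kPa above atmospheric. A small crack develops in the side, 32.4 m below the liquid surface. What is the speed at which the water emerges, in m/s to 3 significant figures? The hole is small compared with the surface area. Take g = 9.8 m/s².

v = 31.2 m/s

Take point 1 at the surface (v₁ ≈ 0) and point 2 at the hole (at atmospheric pressure). Bernoulli: P₁ + ρg h = P_atm + ½ρv₂².
With P₁ − P_atm = 169000 Pa, v₂ = √(2gh + 2ΔP/ρ) = √(2·9.8·32.4 + 2·169000/1000) = 31.2 m/s.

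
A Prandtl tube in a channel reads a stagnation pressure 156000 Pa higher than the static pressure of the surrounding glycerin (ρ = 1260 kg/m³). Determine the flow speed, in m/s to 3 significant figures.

15.7 m/s

Bernoulli between the free stream and the stagnation point: ½ρv² = P_stag − P_static.
v = √(2ΔP/ρ) = √(2·156000/1260) = 15.7 m/s.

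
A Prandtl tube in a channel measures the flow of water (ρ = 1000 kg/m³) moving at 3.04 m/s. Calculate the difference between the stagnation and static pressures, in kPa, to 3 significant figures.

Bernoulli between the free stream and the stagnation point: ½ρv² = P_stag − P_static.
ΔP = ½·1000·3.04² = 4620 Pa.

ΔP ≈ 4.62 kPa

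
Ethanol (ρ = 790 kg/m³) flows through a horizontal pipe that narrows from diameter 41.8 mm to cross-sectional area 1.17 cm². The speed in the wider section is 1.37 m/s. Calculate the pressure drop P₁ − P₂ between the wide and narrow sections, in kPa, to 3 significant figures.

ΔP ≈ 101 kPa

By continuity, v₂ = v₁·A₁/A₂ = 1.37·(13.7/1.17) = 16.1 m/s.
The pipe is horizontal, so Bernoulli reduces to P₁ + ½ρv₁² = P₂ + ½ρv₂².
P₁ − P₂ = ½·790·(16.1² − 1.37²) = ½·790·256 = 101000 Pa.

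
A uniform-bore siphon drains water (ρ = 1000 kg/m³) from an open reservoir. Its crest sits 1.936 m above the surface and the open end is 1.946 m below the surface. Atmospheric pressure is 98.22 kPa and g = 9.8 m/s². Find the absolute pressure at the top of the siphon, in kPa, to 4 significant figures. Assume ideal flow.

P_top ≈ 60.18 kPa

From the surface to the outlet (both open to atmosphere, surface at rest): v = √(2g·h_out) = √(2·9.8·1.946) = 6.176 m/s.
The bore is uniform, so the speed at the crest is the same v. Bernoulli surface→crest: P_atm = P_top + ½ρv² + ρg·h_top.
P_top = 98220 − ½·1000·6.176² − 1000·9.8·1.936 = 60180 Pa.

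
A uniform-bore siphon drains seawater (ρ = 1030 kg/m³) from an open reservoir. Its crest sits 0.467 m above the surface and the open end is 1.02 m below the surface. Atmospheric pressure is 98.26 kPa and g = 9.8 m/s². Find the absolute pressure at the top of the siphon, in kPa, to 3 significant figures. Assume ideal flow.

P_top ≈ 83.3 kPa

The outlet speed comes from Torricelli: v = √(2g·1.02) = 4.47 m/s.
Continuity keeps v the same throughout the tube; from surface to crest, P_atm + 0 = P_top + ½ρv² + ρg·h_top.
P_top = 98260 − ½·1030·4.47² − 1030·9.8·0.467 = 83300 Pa.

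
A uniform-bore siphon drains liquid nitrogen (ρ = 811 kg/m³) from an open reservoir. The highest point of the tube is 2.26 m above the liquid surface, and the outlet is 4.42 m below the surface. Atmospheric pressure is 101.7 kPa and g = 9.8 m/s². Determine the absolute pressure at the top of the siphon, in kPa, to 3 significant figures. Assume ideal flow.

P_top ≈ 48.6 kPa

The outlet speed comes from Torricelli: v = √(2g·4.42) = 9.31 m/s.
With constant cross-section the crest speed equals v; applying Bernoulli from the surface up to the crest, P_top = P_atm − ½ρv² − ρg·h_top.
P_top = 101700 − ½·811·9.31² − 811·9.8·2.26 = 48600 Pa.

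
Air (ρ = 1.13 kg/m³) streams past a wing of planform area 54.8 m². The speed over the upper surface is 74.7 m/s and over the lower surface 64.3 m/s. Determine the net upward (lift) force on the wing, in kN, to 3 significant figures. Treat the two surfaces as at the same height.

The faster flow above has the lower pressure; Bernoulli (same height) gives ΔP = ½ρ(v_up² − v_low²).
ΔP = ½·1.13·(74.7² − 64.3²) = 817 Pa.
Lift = ΔP · A = 817 × 54.8 = 44800 N.

44.8 kN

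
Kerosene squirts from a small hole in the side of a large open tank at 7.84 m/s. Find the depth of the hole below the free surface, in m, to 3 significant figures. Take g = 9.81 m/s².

Inverting v = √(2gh) gives h = v² / 2g.
h = 7.84²/(2·9.81) = 61.5/19.62 = 3.13 m.

h ≈ 3.13 m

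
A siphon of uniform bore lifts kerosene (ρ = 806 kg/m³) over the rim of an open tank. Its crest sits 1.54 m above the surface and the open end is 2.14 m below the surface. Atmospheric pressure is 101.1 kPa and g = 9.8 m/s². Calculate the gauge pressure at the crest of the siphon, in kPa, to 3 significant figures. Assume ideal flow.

P_gauge ≈ -29.1 kPa

Bernoulli surface→outlet gives ½v² = g·h_out, so v = √(2·9.8·2.14) = 6.48 m/s.
With constant cross-section the crest speed equals v; applying Bernoulli from the surface up to the crest, P_top = P_atm − ½ρv² − ρg·h_top.
P_top = 101100 − ½·806·6.48² − 806·9.8·1.54 = 72000 Pa. So P_gauge = P_top − P_atm = -29100 Pa.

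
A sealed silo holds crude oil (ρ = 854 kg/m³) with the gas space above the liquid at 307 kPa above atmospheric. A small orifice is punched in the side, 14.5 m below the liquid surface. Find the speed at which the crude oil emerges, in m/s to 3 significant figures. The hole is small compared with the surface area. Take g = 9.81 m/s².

31.7 m/s

Take point 1 at the surface (v₁ ≈ 0) and point 2 at the hole (at atmospheric pressure). Bernoulli: P₁ + ρg h = P_atm + ½ρv₂².
With P₁ − P_atm = 307000 Pa, v₂ = √(2gh + 2ΔP/ρ) = √(2·9.81·14.5 + 2·307000/854) = 31.7 m/s.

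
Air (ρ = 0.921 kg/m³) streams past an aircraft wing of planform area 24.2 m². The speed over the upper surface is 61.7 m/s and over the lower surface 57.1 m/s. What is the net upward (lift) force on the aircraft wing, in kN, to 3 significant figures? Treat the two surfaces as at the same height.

F ≈ 6.09 kN

With equal heights on the two surfaces, Bernoulli gives P_lower − P_upper = ½ρ(v_upper² − v_lower²).
ΔP = ½·0.921·(61.7² − 57.1²) = 252 Pa.
Lift = ΔP · A = 252 × 24.2 = 6090 N.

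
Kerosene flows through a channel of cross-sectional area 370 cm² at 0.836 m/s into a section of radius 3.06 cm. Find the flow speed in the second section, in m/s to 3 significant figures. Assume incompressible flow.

By continuity, v₂ = v₁·A₁/A₂ = 0.836·(370/29.4) = 10.5 m/s.

v₂ ≈ 10.5 m/s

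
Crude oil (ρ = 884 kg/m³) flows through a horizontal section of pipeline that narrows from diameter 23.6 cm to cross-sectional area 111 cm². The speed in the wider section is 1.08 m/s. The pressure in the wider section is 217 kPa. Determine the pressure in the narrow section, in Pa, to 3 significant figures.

210000 Pa

Continuity gives A₁v₁ = A₂v₂, so v₂ = (437 cm²)/(111 cm²) × 1.08 m/s = 4.26 m/s.
The pipe is horizontal, so Bernoulli reduces to P₁ + ½ρv₁² = P₂ + ½ρv₂².
P₂ = P₁ − ½ρ(v₂² − v₁²) = 217000 − ½·884·(4.26² − 1.08²) = 217000 − 7490 = 210000 Pa.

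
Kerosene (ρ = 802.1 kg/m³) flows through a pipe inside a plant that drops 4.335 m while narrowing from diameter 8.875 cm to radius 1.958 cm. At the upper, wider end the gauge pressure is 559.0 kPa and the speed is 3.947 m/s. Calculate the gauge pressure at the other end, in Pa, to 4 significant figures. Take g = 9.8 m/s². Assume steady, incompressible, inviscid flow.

Mass conservation (A₁v₁ = A₂v₂) gives v₂ = 3.947 × 61.86/12.04 = 20.27 m/s.
Energy conservation along the streamline gives P₂ = P₁ − ½ρ(v₂² − v₁²) − ρg(h₂ − h₁).
P₂ = 559000 + ½·802.1·(3.947² − 20.27²) − 802.1·9.8·(−4.335) = 559000 + (-158600) − (-34080) = 434500 Pa.

P₂ = 434500 Pa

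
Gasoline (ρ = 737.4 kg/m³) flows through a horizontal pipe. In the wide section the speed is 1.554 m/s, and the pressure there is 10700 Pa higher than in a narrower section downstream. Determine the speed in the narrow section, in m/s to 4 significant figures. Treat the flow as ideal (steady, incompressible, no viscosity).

With h₁ = h₂, rearranging Bernoulli gives v₂ = √(v₁² + 2ΔP/ρ).
v₂ = √(1.554² + 2·10700/737.4) = √(2.415 + 29.02) = 5.607 m/s.

v₂ ≈ 5.607 m/s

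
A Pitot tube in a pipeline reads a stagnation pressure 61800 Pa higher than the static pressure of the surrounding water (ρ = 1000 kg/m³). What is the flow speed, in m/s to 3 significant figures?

Bernoulli between the free stream and the stagnation point: ½ρv² = P_stag − P_static.
v = √(2ΔP/ρ) = √(2·61800/1000) = 11.1 m/s.

v ≈ 11.1 m/s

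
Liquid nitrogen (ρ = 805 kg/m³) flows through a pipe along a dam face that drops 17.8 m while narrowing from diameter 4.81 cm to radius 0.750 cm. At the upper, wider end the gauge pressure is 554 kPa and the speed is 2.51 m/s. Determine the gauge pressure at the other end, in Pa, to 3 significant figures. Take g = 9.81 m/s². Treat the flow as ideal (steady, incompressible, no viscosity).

By continuity, v₂ = v₁·A₁/A₂ = 2.51·(18.2/1.77) = 25.8 m/s.
Bernoulli: P₁ + ½ρv₁² + ρg h₁ = P₂ + ½ρv₂² + ρg h₂, so P₂ = P₁ + ½ρ(v₁² − v₂²) − ρg(h₂ − h₁).
P₂ = 554000 + ½·805·(2.51² − 25.8²) − 805·9.81·(−17.8) = 554000 + (-266000) − (-141000) = 429000 Pa.

429000 Pa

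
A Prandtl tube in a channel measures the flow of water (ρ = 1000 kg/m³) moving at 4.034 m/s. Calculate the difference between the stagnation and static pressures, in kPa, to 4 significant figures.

8.137 kPa

At the stagnation point the flow is brought to rest, so Bernoulli gives P_stag − P_static = ½ρv².
ΔP = ½·1000·4.034² = 8137 Pa.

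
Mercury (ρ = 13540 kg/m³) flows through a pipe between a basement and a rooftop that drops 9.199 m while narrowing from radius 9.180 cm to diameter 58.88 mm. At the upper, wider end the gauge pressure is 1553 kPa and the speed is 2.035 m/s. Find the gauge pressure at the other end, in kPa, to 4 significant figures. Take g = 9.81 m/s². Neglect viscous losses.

P₂ = 152.4 kPa

The volume flow rate is constant, so v₂ = (A₁/A₂)v₁ = (264.7/27.23)·2.035 = 19.79 m/s.
Bernoulli: P₁ + ½ρv₁² + ρg h₁ = P₂ + ½ρv₂² + ρg h₂, so P₂ = P₁ + ½ρ(v₁² − v₂²) − ρg(h₂ − h₁).
P₂ = 1553000 + ½·13540·(2.035² − 19.79²) − 13540·9.81·(−9.199) = 1553000 + (-2623000) − (-1222000) = 152400 Pa.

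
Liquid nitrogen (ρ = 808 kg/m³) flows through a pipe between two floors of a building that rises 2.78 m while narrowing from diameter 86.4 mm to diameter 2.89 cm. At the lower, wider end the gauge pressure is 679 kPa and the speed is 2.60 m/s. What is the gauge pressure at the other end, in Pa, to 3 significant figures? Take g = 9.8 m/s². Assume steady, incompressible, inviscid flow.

P₂ ≈ 442000 Pa

Continuity gives A₁v₁ = A₂v₂, so v₂ = (58.6 cm²)/(6.56 cm²) × 2.60 m/s = 23.2 m/s.
Bernoulli: P₁ + ½ρv₁² + ρg h₁ = P₂ + ½ρv₂² + ρg h₂, so P₂ = P₁ + ½ρ(v₁² − v₂²) − ρg(h₂ − h₁).
P₂ = 679000 + ½·808·(2.60² − 23.2²) − 808·9.8·(+2.78) = 679000 + (-215000) − (22000) = 442000 Pa.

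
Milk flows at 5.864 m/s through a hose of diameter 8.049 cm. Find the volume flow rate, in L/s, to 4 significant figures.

Q = 29.84 L/s

Q = A·v = 0.005088 m² × 5.864 m/s = 0.02984 m³/s.
Converting: 0.02984 m³/s × 1000 = 29.84 L/s.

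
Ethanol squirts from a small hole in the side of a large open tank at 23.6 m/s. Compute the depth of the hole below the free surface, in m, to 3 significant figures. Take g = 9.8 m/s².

Torricelli: v = √(2gh), so h = v²/(2g).
h = 23.6²/(2·9.8) = 557/19.60 = 28.4 m.

h ≈ 28.4 m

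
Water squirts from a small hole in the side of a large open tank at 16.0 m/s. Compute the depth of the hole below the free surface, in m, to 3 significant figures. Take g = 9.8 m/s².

13.1 m

Inverting v = √(2gh) gives h = v² / 2g.
h = 16.0²/(2·9.8) = 256/19.60 = 13.1 m.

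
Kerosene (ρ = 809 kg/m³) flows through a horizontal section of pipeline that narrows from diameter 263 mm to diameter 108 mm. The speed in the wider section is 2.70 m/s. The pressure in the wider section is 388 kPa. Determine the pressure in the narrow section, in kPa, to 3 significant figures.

287 kPa

The volume flow rate is constant, so v₂ = (A₁/A₂)v₁ = (543/91.6)·2.70 = 16.0 m/s.
With no height change, Bernoulli's equation is P₁ + ½ρv₁² = P₂ + ½ρv₂².
P₂ = P₁ − ½ρ(v₂² − v₁²) = 388000 − ½·809·(16.0² − 2.70²) = 388000 − 101000 = 287000 Pa.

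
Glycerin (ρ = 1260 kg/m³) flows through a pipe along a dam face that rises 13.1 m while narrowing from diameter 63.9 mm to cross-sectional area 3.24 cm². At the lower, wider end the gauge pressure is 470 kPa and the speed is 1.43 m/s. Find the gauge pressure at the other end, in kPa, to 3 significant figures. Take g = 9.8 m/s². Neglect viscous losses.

By continuity, v₂ = v₁·A₁/A₂ = 1.43·(32.1/3.24) = 14.2 m/s.
Applying Bernoulli between the two ends and solving for P₂: P₂ = P₁ + ½ρ(v₁² − v₂²) − ρgΔh.
P₂ = 470000 + ½·1260·(1.43² − 14.2²) − 1260·9.8·(+13.1) = 470000 + (-125000) − (162000) = 183000 Pa.

P₂ ≈ 183 kPa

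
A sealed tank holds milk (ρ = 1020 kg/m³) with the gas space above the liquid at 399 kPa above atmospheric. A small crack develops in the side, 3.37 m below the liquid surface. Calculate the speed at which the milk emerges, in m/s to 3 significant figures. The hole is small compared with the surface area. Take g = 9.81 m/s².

v ≈ 29.1 m/s

Take point 1 at the surface (v₁ ≈ 0) and point 2 at the hole (at atmospheric pressure). Bernoulli: P₁ + ρg h = P_atm + ½ρv₂².
With P₁ − P_atm = 399000 Pa, v₂ = √(2gh + 2ΔP/ρ) = √(2·9.81·3.37 + 2·399000/1020) = 29.1 m/s.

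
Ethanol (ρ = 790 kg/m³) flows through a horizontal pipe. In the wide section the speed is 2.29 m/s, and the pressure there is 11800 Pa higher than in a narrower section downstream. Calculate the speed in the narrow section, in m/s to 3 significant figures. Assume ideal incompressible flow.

v₂ ≈ 5.93 m/s

Horizontal Bernoulli: P₁ + ½ρv₁² = P₂ + ½ρv₂², so v₂² = v₁² + 2(P₁ − P₂)/ρ.
v₂ = √(2.29² + 2·11800/790) = √(5.24 + 29.9) = 5.93 m/s.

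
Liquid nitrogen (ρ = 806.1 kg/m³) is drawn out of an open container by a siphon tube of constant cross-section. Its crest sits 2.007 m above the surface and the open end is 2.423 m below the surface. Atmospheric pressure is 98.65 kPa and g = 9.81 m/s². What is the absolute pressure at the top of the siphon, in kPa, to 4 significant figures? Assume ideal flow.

P_top = 63.62 kPa

From the surface to the outlet (both open to atmosphere, surface at rest): v = √(2g·h_out) = √(2·9.81·2.423) = 6.895 m/s.
Continuity keeps v the same throughout the tube; from surface to crest, P_atm + 0 = P_top + ½ρv² + ρg·h_top.
P_top = 98650 − ½·806.1·6.895² − 806.1·9.81·2.007 = 63620 Pa.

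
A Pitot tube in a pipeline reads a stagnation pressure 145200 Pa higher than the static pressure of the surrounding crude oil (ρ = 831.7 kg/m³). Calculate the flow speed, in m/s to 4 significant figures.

Bernoulli between the free stream and the stagnation point: ½ρv² = P_stag − P_static.
v = √(2ΔP/ρ) = √(2·145200/831.7) = 18.69 m/s.

v = 18.69 m/s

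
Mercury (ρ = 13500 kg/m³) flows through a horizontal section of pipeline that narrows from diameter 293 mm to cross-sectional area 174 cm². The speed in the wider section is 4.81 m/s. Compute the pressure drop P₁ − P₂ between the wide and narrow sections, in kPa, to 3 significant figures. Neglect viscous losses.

ΔP ≈ 2190 kPa

Continuity gives A₁v₁ = A₂v₂, so v₂ = (674 cm²)/(174 cm²) × 4.81 m/s = 18.6 m/s.
Along the horizontal streamline, P + ½ρv² is constant.
P₁ − P₂ = ½·13500·(18.6² − 4.81²) = ½·13500·324 = 2190000 Pa.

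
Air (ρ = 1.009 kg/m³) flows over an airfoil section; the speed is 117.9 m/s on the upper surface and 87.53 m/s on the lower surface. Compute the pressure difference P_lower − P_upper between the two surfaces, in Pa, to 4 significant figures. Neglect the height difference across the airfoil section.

Bernoulli (same height): P_lower − P_upper = ½ρ(v_upper² − v_lower²).
ΔP = ½·1.009·(117.9² − 87.53²) = 3148 Pa.

ΔP = 3148 Pa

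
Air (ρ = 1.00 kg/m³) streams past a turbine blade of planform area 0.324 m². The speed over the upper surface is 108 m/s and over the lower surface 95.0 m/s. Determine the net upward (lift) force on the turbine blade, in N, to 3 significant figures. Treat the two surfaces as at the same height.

F ≈ 428 N

The faster flow above has the lower pressure; Bernoulli (same height) gives ΔP = ½ρ(v_up² − v_low²).
ΔP = ½·1.00·(108² − 95.0²) = 1320 Pa.
Lift = ΔP · A = 1320 × 0.324 = 428 N.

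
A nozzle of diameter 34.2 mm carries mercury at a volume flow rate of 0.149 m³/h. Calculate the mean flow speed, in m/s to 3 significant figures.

Q = 0.149 m³/h = 0.0000414 m³/s.
v = Q/A = 0.0000414 / 0.000919 = 0.0451 m/s.

v = 0.0451 m/s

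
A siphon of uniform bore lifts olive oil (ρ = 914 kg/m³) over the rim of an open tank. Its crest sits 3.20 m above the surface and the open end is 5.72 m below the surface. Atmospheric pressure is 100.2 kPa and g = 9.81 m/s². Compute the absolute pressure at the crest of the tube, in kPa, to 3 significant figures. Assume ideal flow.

The outlet speed comes from Torricelli: v = √(2g·5.72) = 10.6 m/s.
With constant cross-section the crest speed equals v; applying Bernoulli from the surface up to the crest, P_top = P_atm − ½ρv² − ρg·h_top.
P_top = 100200 − ½·914·10.6² − 914·9.81·3.20 = 20200 Pa.

P_top ≈ 20.2 kPa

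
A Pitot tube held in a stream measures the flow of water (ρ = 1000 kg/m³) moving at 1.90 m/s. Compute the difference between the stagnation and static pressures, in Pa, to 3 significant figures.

Bernoulli between the free stream and the stagnation point: ½ρv² = P_stag − P_static.
ΔP = ½·1000·1.90² = 1800 Pa.

ΔP = 1800 Pa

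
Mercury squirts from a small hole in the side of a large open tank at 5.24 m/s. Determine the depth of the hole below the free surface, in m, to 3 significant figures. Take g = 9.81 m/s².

h = 1.40 m

For a small hole in a large open tank, ½v² = gh, giving h = v²/(2g).
h = 5.24²/(2·9.81) = 27.5/19.62 = 1.40 m.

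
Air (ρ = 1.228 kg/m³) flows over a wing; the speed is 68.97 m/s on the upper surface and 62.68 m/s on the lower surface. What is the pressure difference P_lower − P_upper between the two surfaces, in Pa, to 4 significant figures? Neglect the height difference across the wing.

With negligible Δh, P + ½ρv² is constant, so P_low − P_up = ½ρ(v_up² − v_low²).
ΔP = ½·1.228·(68.97² − 62.68²) = 508.4 Pa.

508.4 Pa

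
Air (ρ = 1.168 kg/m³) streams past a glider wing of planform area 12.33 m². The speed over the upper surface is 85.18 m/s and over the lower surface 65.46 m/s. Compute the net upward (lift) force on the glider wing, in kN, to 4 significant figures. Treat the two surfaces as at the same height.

From P + ½ρv² = const at equal height, P_low − P_up = ½ρ(v_up² − v_low²).
ΔP = ½·1.168·(85.18² − 65.46²) = 1735 Pa.
Lift = ΔP · A = 1735 × 12.33 = 21390 N.

F ≈ 21.39 kN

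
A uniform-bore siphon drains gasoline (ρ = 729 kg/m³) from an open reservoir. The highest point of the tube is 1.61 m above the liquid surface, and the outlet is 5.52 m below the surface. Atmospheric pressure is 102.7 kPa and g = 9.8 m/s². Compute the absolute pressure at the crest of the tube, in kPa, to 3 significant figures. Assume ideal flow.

Bernoulli surface→outlet gives ½v² = g·h_out, so v = √(2·9.8·5.52) = 10.4 m/s.
The bore is uniform, so the speed at the crest is the same v. Bernoulli surface→crest: P_atm = P_top + ½ρv² + ρg·h_top.
P_top = 102700 − ½·729·10.4² − 729·9.8·1.61 = 51800 Pa.

P_top ≈ 51.8 kPa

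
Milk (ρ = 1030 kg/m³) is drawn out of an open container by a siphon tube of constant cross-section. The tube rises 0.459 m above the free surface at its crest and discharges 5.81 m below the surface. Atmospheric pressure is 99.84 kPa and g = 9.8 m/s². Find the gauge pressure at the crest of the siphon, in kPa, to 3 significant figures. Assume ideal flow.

P_gauge ≈ -63.3 kPa

From the surface to the outlet (both open to atmosphere, surface at rest): v = √(2g·h_out) = √(2·9.8·5.81) = 10.7 m/s.
The bore is uniform, so the speed at the crest is the same v. Bernoulli surface→crest: P_atm = P_top + ½ρv² + ρg·h_top.
P_top = 99840 − ½·1030·10.7² − 1030·9.8·0.459 = 36600 Pa. So P_gauge = P_top − P_atm = -63300 Pa.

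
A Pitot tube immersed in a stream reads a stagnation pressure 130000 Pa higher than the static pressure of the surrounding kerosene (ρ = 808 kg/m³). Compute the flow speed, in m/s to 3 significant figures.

At the stagnation point the flow is brought to rest, so Bernoulli gives P_stag − P_static = ½ρv².
v = √(2ΔP/ρ) = √(2·130000/808) = 17.9 m/s.

v ≈ 17.9 m/s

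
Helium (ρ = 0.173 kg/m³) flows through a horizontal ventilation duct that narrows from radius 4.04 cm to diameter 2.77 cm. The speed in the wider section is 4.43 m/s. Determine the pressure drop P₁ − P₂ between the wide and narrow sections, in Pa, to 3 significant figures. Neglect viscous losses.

ΔP ≈ 121 Pa

By continuity, v₂ = v₁·A₁/A₂ = 4.43·(51.3/6.03) = 37.7 m/s.
The pipe is horizontal, so Bernoulli reduces to P₁ + ½ρv₁² = P₂ + ½ρv₂².
P₁ − P₂ = ½·0.173·(37.7² − 4.43²) = ½·0.173·1400 = 121 Pa.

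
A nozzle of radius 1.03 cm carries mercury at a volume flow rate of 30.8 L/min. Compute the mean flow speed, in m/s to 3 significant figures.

Q = 30.8 L/min = 0.000513 m³/s.
v = Q/A = 0.000513 / 0.000333 = 1.54 m/s.

v ≈ 1.54 m/s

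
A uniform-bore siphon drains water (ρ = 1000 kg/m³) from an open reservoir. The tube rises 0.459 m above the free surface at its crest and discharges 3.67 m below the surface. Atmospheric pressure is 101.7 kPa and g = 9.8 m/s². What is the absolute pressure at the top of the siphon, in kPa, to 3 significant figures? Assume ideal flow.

From the surface to the outlet (both open to atmosphere, surface at rest): v = √(2g·h_out) = √(2·9.8·3.67) = 8.48 m/s.
Continuity keeps v the same throughout the tube; from surface to crest, P_atm + 0 = P_top + ½ρv² + ρg·h_top.
P_top = 101700 − ½·1000·8.48² − 1000·9.8·0.459 = 61200 Pa.

P_top ≈ 61.2 kPa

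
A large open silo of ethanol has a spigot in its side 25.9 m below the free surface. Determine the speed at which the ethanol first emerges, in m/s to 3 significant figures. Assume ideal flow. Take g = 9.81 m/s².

v = 22.5 m/s

The surface is effectively still and both ends are open, so ½v² = gh and v = √(2·9.81·25.9) = 22.5 m/s.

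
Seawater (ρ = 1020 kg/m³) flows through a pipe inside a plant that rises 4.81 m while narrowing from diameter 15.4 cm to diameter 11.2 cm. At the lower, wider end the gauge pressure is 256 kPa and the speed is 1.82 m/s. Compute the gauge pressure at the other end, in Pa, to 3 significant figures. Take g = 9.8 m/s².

By continuity, v₂ = v₁·A₁/A₂ = 1.82·(186/98.5) = 3.44 m/s.
Applying Bernoulli between the two ends and solving for P₂: P₂ = P₁ + ½ρ(v₁² − v₂²) − ρgΔh.
P₂ = 256000 + ½·1020·(1.82² − 3.44²) − 1020·9.8·(+4.81) = 256000 + (-4350) − (48100) = 204000 Pa.

204000 Pa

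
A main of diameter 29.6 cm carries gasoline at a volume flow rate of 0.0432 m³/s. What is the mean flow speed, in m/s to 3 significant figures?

0.628 m/s

Q = 0.0432 m³/s = 0.0432 m³/s.
v = Q/A = 0.0432 / 0.0688 = 0.628 m/s.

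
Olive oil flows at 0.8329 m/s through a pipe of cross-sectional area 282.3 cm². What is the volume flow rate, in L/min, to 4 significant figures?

Q = 1411 L/min

Q = A·v = 0.02823 m² × 0.8329 m/s = 0.02351 m³/s.
Converting: 0.02351 m³/s × 60000 = 1411 L/min.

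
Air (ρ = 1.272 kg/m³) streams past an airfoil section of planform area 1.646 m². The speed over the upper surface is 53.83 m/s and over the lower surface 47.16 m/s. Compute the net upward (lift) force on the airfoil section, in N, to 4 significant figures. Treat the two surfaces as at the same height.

The faster flow above has the lower pressure; Bernoulli (same height) gives ΔP = ½ρ(v_up² − v_low²).
ΔP = ½·1.272·(53.83² − 47.16²) = 428.4 Pa.
Lift = ΔP · A = 428.4 × 1.646 = 705.2 N.

F = 705.2 N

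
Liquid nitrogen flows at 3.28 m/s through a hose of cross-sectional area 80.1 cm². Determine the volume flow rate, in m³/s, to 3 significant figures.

Q ≈ 0.0263 m³/s

Q = A·v = 0.00801 m² × 3.28 m/s = 0.0263 m³/s.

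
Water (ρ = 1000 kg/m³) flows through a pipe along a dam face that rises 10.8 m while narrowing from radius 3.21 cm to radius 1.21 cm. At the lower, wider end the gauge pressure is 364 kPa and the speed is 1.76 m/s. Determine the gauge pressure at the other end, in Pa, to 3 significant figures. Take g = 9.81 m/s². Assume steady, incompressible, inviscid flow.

183000 Pa

Continuity gives A₁v₁ = A₂v₂, so v₂ = (32.4 cm²)/(4.60 cm²) × 1.76 m/s = 12.4 m/s.
Bernoulli: P₁ + ½ρv₁² + ρg h₁ = P₂ + ½ρv₂² + ρg h₂, so P₂ = P₁ + ½ρ(v₁² − v₂²) − ρg(h₂ − h₁).
P₂ = 364000 + ½·1000·(1.76² − 12.4²) − 1000·9.81·(+10.8) = 364000 + (-75200) − (106000) = 183000 Pa.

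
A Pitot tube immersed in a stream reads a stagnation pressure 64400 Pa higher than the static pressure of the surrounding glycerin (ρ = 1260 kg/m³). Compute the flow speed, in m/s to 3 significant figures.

Bernoulli between the free stream and the stagnation point: ½ρv² = P_stag − P_static.
v = √(2ΔP/ρ) = √(2·64400/1260) = 10.1 m/s.

v = 10.1 m/s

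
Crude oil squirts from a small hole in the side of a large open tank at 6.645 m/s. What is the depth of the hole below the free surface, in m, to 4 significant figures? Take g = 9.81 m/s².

h ≈ 2.251 m

Torricelli: v = √(2gh), so h = v²/(2g).
h = 6.645²/(2·9.81) = 44.16/19.62 = 2.251 m.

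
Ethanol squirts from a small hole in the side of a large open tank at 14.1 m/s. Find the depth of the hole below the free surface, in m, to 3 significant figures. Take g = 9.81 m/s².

h ≈ 10.1 m

Torricelli: v = √(2gh), so h = v²/(2g).
h = 14.1²/(2·9.81) = 199/19.62 = 10.1 m.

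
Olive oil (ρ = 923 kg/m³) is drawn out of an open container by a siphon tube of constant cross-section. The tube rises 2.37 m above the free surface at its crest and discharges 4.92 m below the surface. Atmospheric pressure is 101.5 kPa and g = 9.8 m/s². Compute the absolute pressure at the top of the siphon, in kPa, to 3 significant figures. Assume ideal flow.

From the surface to the outlet (both open to atmosphere, surface at rest): v = √(2g·h_out) = √(2·9.8·4.92) = 9.82 m/s.
The bore is uniform, so the speed at the crest is the same v. Bernoulli surface→crest: P_atm = P_top + ½ρv² + ρg·h_top.
P_top = 101500 − ½·923·9.82² − 923·9.8·2.37 = 35600 Pa.

P_top = 35.6 kPa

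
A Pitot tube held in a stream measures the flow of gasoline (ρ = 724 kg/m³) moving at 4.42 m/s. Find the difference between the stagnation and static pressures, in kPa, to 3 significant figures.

ΔP ≈ 7.07 kPa

At the stagnation point the flow is brought to rest, so Bernoulli gives P_stag − P_static = ½ρv².
ΔP = ½·724·4.42² = 7070 Pa.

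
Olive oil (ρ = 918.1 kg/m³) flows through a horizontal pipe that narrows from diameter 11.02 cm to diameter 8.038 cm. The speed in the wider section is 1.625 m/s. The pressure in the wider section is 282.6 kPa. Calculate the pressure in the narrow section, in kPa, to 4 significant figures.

Mass conservation (A₁v₁ = A₂v₂) gives v₂ = 1.625 × 95.38/50.74 = 3.054 m/s.
Bernoulli (h₁ = h₂): P₁ − P₂ = ½ρ(v₂² − v₁²).
P₂ = P₁ − ½ρ(v₂² − v₁²) = 282600 − ½·918.1·(3.054² − 1.625²) = 282600 − 3070 = 279500 Pa.

P₂ = 279.5 kPa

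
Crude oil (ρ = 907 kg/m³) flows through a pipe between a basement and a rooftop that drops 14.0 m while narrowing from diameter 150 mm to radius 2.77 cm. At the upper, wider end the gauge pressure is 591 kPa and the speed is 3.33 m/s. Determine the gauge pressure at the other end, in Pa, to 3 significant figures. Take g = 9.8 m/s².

P₂ ≈ 450000 Pa

The volume flow rate is constant, so v₂ = (A₁/A₂)v₁ = (177/24.1)·3.33 = 24.4 m/s.
Applying Bernoulli between the two ends and solving for P₂: P₂ = P₁ + ½ρ(v₁² − v₂²) − ρgΔh.
P₂ = 591000 + ½·907·(3.33² − 24.4²) − 907·9.8·(−14.0) = 591000 + (-265000) − (-124000) = 450000 Pa.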